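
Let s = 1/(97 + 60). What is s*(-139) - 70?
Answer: -11129/157 ≈ -70.885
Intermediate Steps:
s = 1/157 ≈ 0.0063694
s*(-139) - 70 = (1/157)*(-139) - 70 = -139/157 - 70 = -11129/157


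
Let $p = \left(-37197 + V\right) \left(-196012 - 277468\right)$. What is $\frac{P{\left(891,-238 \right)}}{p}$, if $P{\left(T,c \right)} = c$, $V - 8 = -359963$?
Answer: $- \frac{17}{13431680640} \approx -1.2657 \cdot 10^{-9}$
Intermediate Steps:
$V = -359955$ ($V = 8 - 359963 = -359955$)
$p = 188043528960$ ($p = \left(-37197 - 359955\right) \left(-196012 - 277468\right) = \left(-397152\right) \left(-473480\right) = 188043528960$)
$\frac{P{\left(891,-238 \right)}}{p} = - \frac{238}{188043528960} = \left(-238\right) \frac{1}{188043528960} = - \frac{17}{13431680640}$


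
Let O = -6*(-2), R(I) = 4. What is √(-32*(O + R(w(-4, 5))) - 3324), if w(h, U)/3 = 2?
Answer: 2*I*√959 ≈ 61.935*I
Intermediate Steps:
w(h, U) = 6 (w(h, U) = 3*2 = 6)
O = 12
√(-32*(O + R(w(-4, 5))) - 3324) = √(-32*(12 + 4) - 3324) = √(-32*16 - 3324) = √(-512 - 3324) = √(-3836) = 2*I*√959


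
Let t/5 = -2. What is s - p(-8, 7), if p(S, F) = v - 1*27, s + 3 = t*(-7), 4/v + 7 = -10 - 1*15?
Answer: 753/8 ≈ 94.125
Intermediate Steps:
t = -10 (t = 5*(-2) = -10)
v = -⅛ (v = 4/(-7 + (-10 - 1*15)) = 4/(-7 + (-10 - 15)) = 4/(-7 - 25) = 4/(-32) = 4*(-1/32) = -⅛ ≈ -0.12500)
s = 67 (s = -3 - 10*(-7) = -3 + 70 = 67)
p(S, F) = -217/8 (p(S, F) = -⅛ - 1*27 = -⅛ - 27 = -217/8)
s - p(-8, 7) = 67 - 1*(-217/8) = 67 + 217/8 = 753/8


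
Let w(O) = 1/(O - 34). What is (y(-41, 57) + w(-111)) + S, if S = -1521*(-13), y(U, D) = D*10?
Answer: 2949734/145 ≈ 20343.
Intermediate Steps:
y(U, D) = 10*D
w(O) = 1/(-34 + O)
S = 19773
(y(-41, 57) + w(-111)) + S = (10*57 + 1/(-34 - 111)) + 19773 = (570 + 1/(-145)) + 19773 = (570 - 1/145) + 19773 = 82649/145 + 19773 = 2949734/145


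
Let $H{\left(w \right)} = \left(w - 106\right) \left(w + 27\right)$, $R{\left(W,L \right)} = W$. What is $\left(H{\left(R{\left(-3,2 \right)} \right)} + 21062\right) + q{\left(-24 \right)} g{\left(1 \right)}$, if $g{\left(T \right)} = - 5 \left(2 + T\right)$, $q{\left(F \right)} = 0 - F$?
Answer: $18086$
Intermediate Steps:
$q{\left(F \right)} = - F$
$H{\left(w \right)} = \left(-106 + w\right) \left(27 + w\right)$
$g{\left(T \right)} = -10 - 5 T$
$\left(H{\left(R{\left(-3,2 \right)} \right)} + 21062\right) + q{\left(-24 \right)} g{\left(1 \right)} = \left(\left(-2862 + \left(-3\right)^{2} - -237\right) + 21062\right) + \left(-1\right) \left(-24\right) \left(-10 - 5\right) = \left(\left(-2862 + 9 + 237\right) + 21062\right) + 24 \left(-10 - 5\right) = \left(-2616 + 21062\right) + 24 \left(-15\right) = 18446 - 360 = 18086$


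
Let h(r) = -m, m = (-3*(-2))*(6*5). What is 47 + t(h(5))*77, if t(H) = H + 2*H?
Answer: -41533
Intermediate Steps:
m = 180 (m = 6*30 = 180)
h(r) = -180 (h(r) = -1*180 = -180)
t(H) = 3*H
47 + t(h(5))*77 = 47 + (3*(-180))*77 = 47 - 540*77 = 47 - 41580 = -41533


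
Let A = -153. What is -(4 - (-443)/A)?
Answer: -169/153 ≈ -1.1046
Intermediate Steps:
-(4 - (-443)/A) = -(4 - (-443)/(-153)) = -(4 - (-443)*(-1)/153) = -(4 - 1*443/153) = -(4 - 443/153) = -1*169/153 = -169/153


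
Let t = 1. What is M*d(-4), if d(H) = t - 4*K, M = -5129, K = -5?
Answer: -107709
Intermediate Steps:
d(H) = 21 (d(H) = 1 - 4*(-5) = 1 + 20 = 21)
M*d(-4) = -5129*21 = -107709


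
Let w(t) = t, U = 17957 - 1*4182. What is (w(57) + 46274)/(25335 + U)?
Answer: 46331/39110 ≈ 1.1846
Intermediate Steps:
U = 13775 (U = 17957 - 4182 = 13775)
(w(57) + 46274)/(25335 + U) = (57 + 46274)/(25335 + 13775) = 46331/39110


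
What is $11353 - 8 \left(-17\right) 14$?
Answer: $13257$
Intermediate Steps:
$11353 - 8 \left(-17\right) 14 = 11353 - \left(-136\right) 14 = 11353 - -1904 = 11353 + 1904 = 13257$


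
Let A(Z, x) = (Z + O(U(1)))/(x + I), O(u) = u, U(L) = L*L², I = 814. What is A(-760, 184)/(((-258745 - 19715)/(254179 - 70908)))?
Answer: 46367563/92634360 ≈ 0.50054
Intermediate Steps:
U(L) = L³
A(Z, x) = (1 + Z)/(814 + x) (A(Z, x) = (Z + 1³)/(x + 814) = (Z + 1)/(814 + x) = (1 + Z)/(814 + x))
A(-760, 184)/(((-258745 - 19715)/(254179 - 70908))) = ((1 - 760)/(814 + 184))/(((-258745 - 19715)/(254179 - 70908))) = (-759/998)/((-278460/183271)) = ((1/998)*(-759))/((-278460*1/183271)) = -759/(998*(-278460/183271)) = -759/998*(-183271/278460) = 46367563/92634360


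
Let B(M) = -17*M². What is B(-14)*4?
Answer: -13328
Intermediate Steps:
B(-14)*4 = -17*(-14)²*4 = -17*196*4 = -3332*4 = -13328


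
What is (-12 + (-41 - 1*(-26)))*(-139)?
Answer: 3753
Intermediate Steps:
(-12 + (-41 - 1*(-26)))*(-139) = (-12 + (-41 + 26))*(-139) = (-12 - 15)*(-139) = -27*(-139) = 3753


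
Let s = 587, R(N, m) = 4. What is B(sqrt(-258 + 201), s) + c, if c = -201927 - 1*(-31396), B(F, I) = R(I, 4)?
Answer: -170527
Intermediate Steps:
B(F, I) = 4
c = -170531 (c = -201927 + 31396 = -170531)
B(sqrt(-258 + 201), s) + c = 4 - 170531 = -170527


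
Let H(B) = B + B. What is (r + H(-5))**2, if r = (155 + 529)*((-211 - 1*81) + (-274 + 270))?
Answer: 40995720676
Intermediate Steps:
H(B) = 2*B
r = -202464 (r = 684*((-211 - 81) - 4) = 684*(-292 - 4) = 684*(-296) = -202464)
(r + H(-5))**2 = (-202464 + 2*(-5))**2 = (-202464 - 10)**2 = (-202474)**2 = 40995720676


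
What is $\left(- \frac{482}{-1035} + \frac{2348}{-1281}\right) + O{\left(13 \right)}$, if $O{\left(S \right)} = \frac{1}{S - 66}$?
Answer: $- \frac{32466983}{23423085} \approx -1.3861$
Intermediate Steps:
$O{\left(S \right)} = \frac{1}{-66 + S}$
$\left(- \frac{482}{-1035} + \frac{2348}{-1281}\right) + O{\left(13 \right)} = \left(- \frac{482}{-1035} + \frac{2348}{-1281}\right) + \frac{1}{-66 + 13} = \left(\left(-482\right) \left(- \frac{1}{1035}\right) + 2348 \left(- \frac{1}{1281}\right)\right) + \frac{1}{-53} = \left(\frac{482}{1035} - \frac{2348}{1281}\right) - \frac{1}{53} = - \frac{604246}{441945} - \frac{1}{53} = - \frac{32466983}{23423085}$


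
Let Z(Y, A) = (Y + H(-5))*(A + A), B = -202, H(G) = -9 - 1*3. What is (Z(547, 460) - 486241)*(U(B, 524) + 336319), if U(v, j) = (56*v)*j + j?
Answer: -33314653555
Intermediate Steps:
H(G) = -12 (H(G) = -9 - 3 = -12)
Z(Y, A) = 2*A*(-12 + Y) (Z(Y, A) = (Y - 12)*(A + A) = (-12 + Y)*(2*A) = 2*A*(-12 + Y))
U(v, j) = j + 56*j*v (U(v, j) = 56*j*v + j = j + 56*j*v)
(Z(547, 460) - 486241)*(U(B, 524) + 336319) = (2*460*(-12 + 547) - 486241)*(524*(1 + 56*(-202)) + 336319) = (2*460*535 - 486241)*(524*(1 - 11312) + 336319) = (492200 - 486241)*(524*(-11311) + 336319) = 5959*(-5926964 + 336319) = 5959*(-5590645) = -33314653555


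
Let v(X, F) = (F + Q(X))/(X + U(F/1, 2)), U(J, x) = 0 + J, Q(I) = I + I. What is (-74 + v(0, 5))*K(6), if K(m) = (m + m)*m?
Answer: -5256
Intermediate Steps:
Q(I) = 2*I
U(J, x) = J
K(m) = 2*m² (K(m) = (2*m)*m = 2*m²)
v(X, F) = (F + 2*X)/(F + X) (v(X, F) = (F + 2*X)/(X + F/1) = (F + 2*X)/(X + F*1) = (F + 2*X)/(X + F) = (F + 2*X)/(F + X))
(-74 + v(0, 5))*K(6) = (-74 + (5 + 2*0)/(5 + 0))*(2*6²) = (-74 + (5 + 0)/5)*(2*36) = (-74 + (⅕)*5)*72 = (-74 + 1)*72 = -73*72 = -5256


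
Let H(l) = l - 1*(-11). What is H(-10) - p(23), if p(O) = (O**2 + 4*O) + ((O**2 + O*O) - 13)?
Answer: -1665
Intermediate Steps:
H(l) = 11 + l (H(l) = l + 11 = 11 + l)
p(O) = -13 + 3*O**2 + 4*O (p(O) = (O**2 + 4*O) + ((O**2 + O**2) - 13) = (O**2 + 4*O) + (2*O**2 - 13) = (O**2 + 4*O) + (-13 + 2*O**2) = -13 + 3*O**2 + 4*O)
H(-10) - p(23) = (11 - 10) - (-13 + 3*23**2 + 4*23) = 1 - (-13 + 3*529 + 92) = 1 - (-13 + 1587 + 92) = 1 - 1*1666 = 1 - 1666 = -1665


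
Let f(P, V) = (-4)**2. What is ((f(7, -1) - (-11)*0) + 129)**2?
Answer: 21025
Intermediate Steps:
f(P, V) = 16
((f(7, -1) - (-11)*0) + 129)**2 = ((16 - (-11)*0) + 129)**2 = ((16 - 1*0) + 129)**2 = ((16 + 0) + 129)**2 = (16 + 129)**2 = 145**2 = 21025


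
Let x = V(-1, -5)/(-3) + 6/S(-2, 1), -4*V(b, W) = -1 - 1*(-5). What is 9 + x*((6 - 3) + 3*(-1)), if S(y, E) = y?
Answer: 9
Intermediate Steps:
V(b, W) = -1 (V(b, W) = -(-1 - 1*(-5))/4 = -(-1 + 5)/4 = -1/4*4 = -1)
x = -8/3 (x = -1/(-3) + 6/(-2) = -1*(-1/3) + 6*(-1/2) = 1/3 - 3 = -8/3 ≈ -2.6667)
9 + x*((6 - 3) + 3*(-1)) = 9 - 8*((6 - 3) + 3*(-1))/3 = 9 - 8*(3 - 3)/3 = 9 - 8/3*0 = 9 + 0 = 9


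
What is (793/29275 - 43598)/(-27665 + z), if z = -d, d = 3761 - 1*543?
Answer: 1276330657/904099825 ≈ 1.4117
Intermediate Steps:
d = 3218 (d = 3761 - 543 = 3218)
z = -3218 (z = -1*3218 = -3218)
(793/29275 - 43598)/(-27665 + z) = (793/29275 - 43598)/(-27665 - 3218) = (793*(1/29275) - 43598)/(-30883) = (793/29275 - 43598)*(-1/30883) = -1276330657/29275*(-1/30883) = 1276330657/904099825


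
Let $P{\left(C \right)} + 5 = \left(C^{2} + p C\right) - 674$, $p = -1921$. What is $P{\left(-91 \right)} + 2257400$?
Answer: $2439813$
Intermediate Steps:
$P{\left(C \right)} = -679 + C^{2} - 1921 C$ ($P{\left(C \right)} = -5 - \left(674 - C^{2} + 1921 C\right) = -679 + C^{2} - 1921 C$)
$P{\left(-91 \right)} + 2257400 = \left(-679 + \left(-91\right)^{2} - -174811\right) + 2257400 = \left(-679 + 8281 + 174811\right) + 2257400 = 182413 + 2257400 = 2439813$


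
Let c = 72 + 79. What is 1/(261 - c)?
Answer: 1/110 ≈ 0.0090909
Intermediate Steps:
c = 151
1/(261 - c) = 1/(261 - 1*151) = 1/(261 - 151) = 1/110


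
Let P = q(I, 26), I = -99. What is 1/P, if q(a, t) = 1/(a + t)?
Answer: -73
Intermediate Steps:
P = -1/73 (P = 1/(-99 + 26) = 1/(-73) = -1/73 ≈ -0.013699)
1/P = 1/(-1/73) = -73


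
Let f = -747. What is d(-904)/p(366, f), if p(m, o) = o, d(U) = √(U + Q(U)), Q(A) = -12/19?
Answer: -2*I*√81643/14193 ≈ -0.040264*I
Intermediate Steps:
Q(A) = -12/19 (Q(A) = -12*1/19 = -12/19)
d(U) = √(-12/19 + U) (d(U) = √(U - 12/19) = √(-12/19 + U))
d(-904)/p(366, f) = (√(-228 + 361*(-904))/19)/(-747) = (√(-228 - 326344)/19)*(-1/747) = (√(-326572)/19)*(-1/747) = ((2*I*√81643)/19)*(-1/747) = (2*I*√81643/19)*(-1/747) = -2*I*√81643/14193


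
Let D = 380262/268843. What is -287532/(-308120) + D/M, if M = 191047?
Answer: 3692058679405203/3956387793275630 ≈ 0.93319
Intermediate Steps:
D = 380262/268843 (D = 380262*(1/268843) = 380262/268843 ≈ 1.4144)
-287532/(-308120) + D/M = -287532/(-308120) + (380262/268843)/191047 = -287532*(-1/308120) + (380262/268843)*(1/191047) = 71883/77030 + 380262/51361648621 = 3692058679405203/3956387793275630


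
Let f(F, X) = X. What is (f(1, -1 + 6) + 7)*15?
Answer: 180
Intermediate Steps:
(f(1, -1 + 6) + 7)*15 = ((-1 + 6) + 7)*15 = (5 + 7)*15 = 12*15 = 180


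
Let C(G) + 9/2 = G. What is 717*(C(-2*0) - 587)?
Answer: -848211/2 ≈ -4.2411e+5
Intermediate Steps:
C(G) = -9/2 + G
717*(C(-2*0) - 587) = 717*((-9/2 - 2*0) - 587) = 717*((-9/2 + 0) - 587) = 717*(-9/2 - 587) = 717*(-1183/2) = -848211/2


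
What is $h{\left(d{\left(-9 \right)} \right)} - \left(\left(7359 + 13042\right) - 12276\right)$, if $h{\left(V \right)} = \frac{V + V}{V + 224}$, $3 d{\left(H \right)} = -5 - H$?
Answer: $- \frac{1373123}{169} \approx -8125.0$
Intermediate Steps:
$d{\left(H \right)} = - \frac{5}{3} - \frac{H}{3}$ ($d{\left(H \right)} = \frac{-5 - H}{3} = - \frac{5}{3} - \frac{H}{3}$)
$h{\left(V \right)} = \frac{2 V}{224 + V}$
$h{\left(d{\left(-9 \right)} \right)} - \left(\left(7359 + 13042\right) - 12276\right) = \frac{2 \left(- \frac{5}{3} - -3\right)}{224 - - \frac{4}{3}} - \left(\left(7359 + 13042\right) - 12276\right) = \frac{2 \left(- \frac{5}{3} + 3\right)}{224 + \left(- \frac{5}{3} + 3\right)} - \left(20401 - 12276\right) = 2 \cdot \frac{4}{3} \frac{1}{224 + \frac{4}{3}} - 8125 = 2 \cdot \frac{4}{3} \frac{1}{\frac{676}{3}} - 8125 = 2 \cdot \frac{4}{3} \cdot \frac{3}{676} - 8125 = \frac{2}{169} - 8125 = - \frac{1373123}{169}$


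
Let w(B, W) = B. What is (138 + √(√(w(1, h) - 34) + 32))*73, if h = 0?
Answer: 10074 + 73*√(32 + I*√33) ≈ 10489.0 + 36.919*I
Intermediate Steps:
(138 + √(√(w(1, h) - 34) + 32))*73 = (138 + √(√(1 - 34) + 32))*73 = (138 + √(√(-33) + 32))*73 = (138 + √(I*√33 + 32))*73 = (138 + √(32 + I*√33))*73 = 10074 + 73*√(32 + I*√33)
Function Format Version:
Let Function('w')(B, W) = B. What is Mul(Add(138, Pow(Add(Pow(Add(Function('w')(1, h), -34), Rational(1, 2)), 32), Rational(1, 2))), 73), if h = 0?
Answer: Add(10074, Mul(73, Pow(Add(32, Mul(I, Pow(33, Rational(1, 2)))), Rational(1, 2)))) ≈ Add(10489., Mul(36.919, I))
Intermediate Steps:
Mul(Add(138, Pow(Add(Pow(Add(Function('w')(1, h), -34), Rational(1, 2)), 32), Rational(1, 2))), 73) = Mul(Add(138, Pow(Add(Pow(Add(1, -34), Rational(1, 2)), 32), Rational(1, 2))), 73) = Mul(Add(138, Pow(Add(Pow(-33, Rational(1, 2)), 32), Rational(1, 2))), 73) = Mul(Add(138, Pow(Add(Mul(I, Pow(33, Rational(1, 2))), 32), Rational(1, 2))), 73) = Mul(Add(138, Pow(Add(32, Mul(I, Pow(33, Rational(1, 2)))), Rational(1, 2))), 73) = Add(10074, Mul(73, Pow(Add(32, Mul(I, Pow(33, Rational(1, 2)))), Rational(1, 2))))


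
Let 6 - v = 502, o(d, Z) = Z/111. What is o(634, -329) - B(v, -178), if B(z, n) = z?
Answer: 54727/111 ≈ 493.04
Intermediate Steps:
o(d, Z) = Z/111 (o(d, Z) = Z*(1/111) = Z/111)
v = -496 (v = 6 - 1*502 = 6 - 502 = -496)
o(634, -329) - B(v, -178) = (1/111)*(-329) - 1*(-496) = -329/111 + 496 = 54727/111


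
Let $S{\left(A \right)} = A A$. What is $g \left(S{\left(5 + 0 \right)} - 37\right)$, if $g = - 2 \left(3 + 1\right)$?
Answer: $96$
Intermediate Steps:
$S{\left(A \right)} = A^{2}$
$g = -8$ ($g = \left(-2\right) 4 = -8$)
$g \left(S{\left(5 + 0 \right)} - 37\right) = - 8 \left(\left(5 + 0\right)^{2} - 37\right) = - 8 \left(5^{2} - 37\right) = - 8 \left(25 - 37\right) = \left(-8\right) \left(-12\right) = 96$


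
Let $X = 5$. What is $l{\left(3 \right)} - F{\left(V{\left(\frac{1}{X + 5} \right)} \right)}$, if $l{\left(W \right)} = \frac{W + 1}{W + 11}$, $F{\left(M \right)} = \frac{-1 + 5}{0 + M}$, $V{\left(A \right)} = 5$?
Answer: $- \frac{18}{35} \approx -0.51429$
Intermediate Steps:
$F{\left(M \right)} = \frac{4}{M}$
$l{\left(W \right)} = \frac{1 + W}{11 + W}$
$l{\left(3 \right)} - F{\left(V{\left(\frac{1}{X + 5} \right)} \right)} = \frac{1 + 3}{11 + 3} - \frac{4}{5} = \frac{1}{14} \cdot 4 - 4 \cdot \frac{1}{5} = \frac{1}{14} \cdot 4 - \frac{4}{5} = \frac{2}{7} - \frac{4}{5} = - \frac{18}{35}$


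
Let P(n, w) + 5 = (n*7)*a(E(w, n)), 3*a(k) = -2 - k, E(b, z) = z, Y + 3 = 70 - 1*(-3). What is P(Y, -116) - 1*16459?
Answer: -28224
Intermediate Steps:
Y = 70 (Y = -3 + (70 - 1*(-3)) = -3 + (70 + 3) = -3 + 73 = 70)
a(k) = -⅔ - k/3 (a(k) = (-2 - k)/3 = -⅔ - k/3)
P(n, w) = -5 + 7*n*(-⅔ - n/3) (P(n, w) = -5 + (n*7)*(-⅔ - n/3) = -5 + (7*n)*(-⅔ - n/3) = -5 + 7*n*(-⅔ - n/3))
P(Y, -116) - 1*16459 = (-5 - 7/3*70*(2 + 70)) - 1*16459 = (-5 - 7/3*70*72) - 16459 = (-5 - 11760) - 16459 = -11765 - 16459 = -28224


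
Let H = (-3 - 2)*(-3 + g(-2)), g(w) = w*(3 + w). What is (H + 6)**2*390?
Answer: 374790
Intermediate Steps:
H = 25 (H = (-3 - 2)*(-3 - 2*(3 - 2)) = -5*(-3 - 2*1) = -5*(-3 - 2) = -5*(-5) = 25)
(H + 6)**2*390 = (25 + 6)**2*390 = 31**2*390 = 961*390 = 374790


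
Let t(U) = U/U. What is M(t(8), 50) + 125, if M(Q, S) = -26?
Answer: 99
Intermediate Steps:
t(U) = 1
M(t(8), 50) + 125 = -26 + 125 = 99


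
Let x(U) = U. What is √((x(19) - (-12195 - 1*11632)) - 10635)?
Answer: √13211 ≈ 114.94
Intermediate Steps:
√((x(19) - (-12195 - 1*11632)) - 10635) = √((19 - (-12195 - 1*11632)) - 10635) = √((19 - (-12195 - 11632)) - 10635) = √((19 - 1*(-23827)) - 10635) = √((19 + 23827) - 10635) = √(23846 - 10635) = √13211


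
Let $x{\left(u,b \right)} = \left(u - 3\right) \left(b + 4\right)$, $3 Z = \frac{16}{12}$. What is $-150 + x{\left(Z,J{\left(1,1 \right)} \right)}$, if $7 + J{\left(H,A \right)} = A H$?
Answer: $- \frac{1304}{9} \approx -144.89$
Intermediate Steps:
$J{\left(H,A \right)} = -7 + A H$
$Z = \frac{4}{9}$ ($Z = \frac{16 \cdot \frac{1}{12}}{3} = \frac{1}{3} \cdot \frac{4}{3} = \frac{4}{9} \approx 0.44444$)
$x{\left(u,b \right)} = \left(-3 + u\right) \left(4 + b\right)$
$-150 + x{\left(Z,J{\left(1,1 \right)} \right)} = -150 + \left(-12 - 3 \left(-7 + 1 \cdot 1\right) + 4 \cdot \frac{4}{9} + \left(-7 + 1 \cdot 1\right) \frac{4}{9}\right) = -150 + \left(-12 - 3 \left(-7 + 1\right) + \frac{16}{9} + \left(-7 + 1\right) \frac{4}{9}\right) = -150 - - \frac{46}{9} = -150 + \left(-12 + 18 + \frac{16}{9} - \frac{8}{3}\right) = -150 + \frac{46}{9} = - \frac{1304}{9}$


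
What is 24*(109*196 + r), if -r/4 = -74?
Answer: 519840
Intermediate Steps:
r = 296 (r = -4*(-74) = 296)
24*(109*196 + r) = 24*(109*196 + 296) = 24*(21364 + 296) = 24*21660 = 519840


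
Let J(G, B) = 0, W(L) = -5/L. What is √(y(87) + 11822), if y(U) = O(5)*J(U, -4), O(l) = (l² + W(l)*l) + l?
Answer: √11822 ≈ 108.73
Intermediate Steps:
O(l) = -5 + l + l² (O(l) = (l² + (-5/l)*l) + l = (l² - 5) + l = (-5 + l²) + l = -5 + l + l²)
y(U) = 0 (y(U) = (-5 + 5*(1 + 5))*0 = (-5 + 5*6)*0 = (-5 + 30)*0 = 25*0 = 0)
√(y(87) + 11822) = √(0 + 11822) = √11822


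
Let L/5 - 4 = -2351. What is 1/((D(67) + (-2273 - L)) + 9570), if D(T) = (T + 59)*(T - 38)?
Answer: 1/22686 ≈ 4.4080e-5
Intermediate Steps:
L = -11735 (L = 20 + 5*(-2351) = 20 - 11755 = -11735)
D(T) = (-38 + T)*(59 + T) (D(T) = (59 + T)*(-38 + T) = (-38 + T)*(59 + T))
1/((D(67) + (-2273 - L)) + 9570) = 1/(((-2242 + 67² + 21*67) + (-2273 - 1*(-11735))) + 9570) = 1/(((-2242 + 4489 + 1407) + (-2273 + 11735)) + 9570) = 1/((3654 + 9462) + 9570) = 1/(13116 + 9570) = 1/22686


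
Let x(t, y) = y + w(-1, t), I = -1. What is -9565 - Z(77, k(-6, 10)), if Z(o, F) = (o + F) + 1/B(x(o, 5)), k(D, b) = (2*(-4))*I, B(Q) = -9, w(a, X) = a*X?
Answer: -86849/9 ≈ -9649.9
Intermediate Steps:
w(a, X) = X*a
x(t, y) = y - t (x(t, y) = y + t*(-1) = y - t)
k(D, b) = 8 (k(D, b) = (2*(-4))*(-1) = -8*(-1) = 8)
Z(o, F) = -⅑ + F + o (Z(o, F) = (o + F) + 1/(-9) = (F + o) - ⅑ = -⅑ + F + o)
-9565 - Z(77, k(-6, 10)) = -9565 - (-⅑ + 8 + 77) = -9565 - 1*764/9 = -9565 - 764/9 = -86849/9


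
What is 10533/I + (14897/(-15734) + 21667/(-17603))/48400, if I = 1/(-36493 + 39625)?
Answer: 442226775255400760331/13405135136800 ≈ 3.2989e+7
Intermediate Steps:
I = 1/3132 ≈ 0.00031928
10533/I + (14897/(-15734) + 21667/(-17603))/48400 = 10533/(1/3132) + (14897/(-15734) + 21667/(-17603))/48400 = 10533*3132 + (14897*(-1/15734) + 21667*(-1/17603))*(1/48400) = 32989356 + (-14897/15734 - 21667/17603)*(1/48400) = 32989356 - 603140469/276965602*1/48400 = 32989356 - 603140469/13405135136800 = 442226775255400760331/13405135136800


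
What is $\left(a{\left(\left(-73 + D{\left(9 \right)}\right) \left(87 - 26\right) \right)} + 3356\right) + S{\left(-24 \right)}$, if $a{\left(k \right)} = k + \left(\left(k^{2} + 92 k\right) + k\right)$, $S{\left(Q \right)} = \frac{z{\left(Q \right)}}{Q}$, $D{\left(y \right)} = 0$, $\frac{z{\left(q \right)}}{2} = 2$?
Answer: $\frac{116483897}{6} \approx 1.9414 \cdot 10^{7}$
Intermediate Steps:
$z{\left(q \right)} = 4$ ($z{\left(q \right)} = 2 \cdot 2 = 4$)
$S{\left(Q \right)} = \frac{4}{Q}$
$a{\left(k \right)} = k^{2} + 94 k$ ($a{\left(k \right)} = k + \left(k^{2} + 93 k\right) = k^{2} + 94 k$)
$\left(a{\left(\left(-73 + D{\left(9 \right)}\right) \left(87 - 26\right) \right)} + 3356\right) + S{\left(-24 \right)} = \left(\left(-73 + 0\right) \left(87 - 26\right) \left(94 + \left(-73 + 0\right) \left(87 - 26\right)\right) + 3356\right) + \frac{4}{-24} = \left(\left(-73\right) 61 \left(94 - 4453\right) + 3356\right) + 4 \left(- \frac{1}{24}\right) = \left(- 4453 \left(94 - 4453\right) + 3356\right) - \frac{1}{6} = \left(\left(-4453\right) \left(-4359\right) + 3356\right) - \frac{1}{6} = \left(19410627 + 3356\right) - \frac{1}{6} = 19413983 - \frac{1}{6} = \frac{116483897}{6}$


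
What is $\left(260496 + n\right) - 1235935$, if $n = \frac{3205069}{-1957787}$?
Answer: $- \frac{1909704998562}{1957787} \approx -9.7544 \cdot 10^{5}$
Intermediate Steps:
$n = - \frac{3205069}{1957787}$ ($n = 3205069 \left(- \frac{1}{1957787}\right) = - \frac{3205069}{1957787} \approx -1.6371$)
$\left(260496 + n\right) - 1235935 = \left(260496 - \frac{3205069}{1957787}\right) - 1235935 = \frac{509992477283}{1957787} - 1235935 = - \frac{1909704998562}{1957787}$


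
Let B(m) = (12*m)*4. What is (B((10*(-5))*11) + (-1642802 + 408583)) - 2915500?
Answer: -4176119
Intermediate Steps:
B(m) = 48*m
(B((10*(-5))*11) + (-1642802 + 408583)) - 2915500 = (48*((10*(-5))*11) + (-1642802 + 408583)) - 2915500 = (48*(-50*11) - 1234219) - 2915500 = (48*(-550) - 1234219) - 2915500 = (-26400 - 1234219) - 2915500 = -1260619 - 2915500 = -4176119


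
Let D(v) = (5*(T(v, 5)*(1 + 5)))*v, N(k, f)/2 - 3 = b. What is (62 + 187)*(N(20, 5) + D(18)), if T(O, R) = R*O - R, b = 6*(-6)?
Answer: 11412666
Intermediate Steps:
b = -36
T(O, R) = -R + O*R (T(O, R) = O*R - R = -R + O*R)
N(k, f) = -66 (N(k, f) = 6 + 2*(-36) = 6 - 72 = -66)
D(v) = v*(-150 + 150*v) (D(v) = (5*((5*(-1 + v))*(1 + 5)))*v = (5*((-5 + 5*v)*6))*v = (5*(-30 + 30*v))*v = (-150 + 150*v)*v = v*(-150 + 150*v))
(62 + 187)*(N(20, 5) + D(18)) = (62 + 187)*(-66 + 150*18*(-1 + 18)) = 249*(-66 + 150*18*17) = 249*(-66 + 45900) = 249*45834 = 11412666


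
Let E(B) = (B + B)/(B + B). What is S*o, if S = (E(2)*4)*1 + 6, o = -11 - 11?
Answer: -220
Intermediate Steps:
o = -22
E(B) = 1 (E(B) = (2*B)/((2*B)) = (2*B)*(1/(2*B)) = 1)
S = 10 (S = (1*4)*1 + 6 = 4*1 + 6 = 4 + 6 = 10)
S*o = 10*(-22) = -220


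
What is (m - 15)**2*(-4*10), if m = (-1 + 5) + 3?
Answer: -2560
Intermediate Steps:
m = 7 (m = 4 + 3 = 7)
(m - 15)**2*(-4*10) = (7 - 15)**2*(-4*10) = (-8)**2*(-40) = 64*(-40) = -2560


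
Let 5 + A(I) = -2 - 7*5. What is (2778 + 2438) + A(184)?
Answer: 5174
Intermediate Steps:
A(I) = -42 (A(I) = -5 + (-2 - 7*5) = -5 + (-2 - 1*35) = -5 + (-2 - 35) = -5 - 37 = -42)
(2778 + 2438) + A(184) = (2778 + 2438) - 42 = 5216 - 42 = 5174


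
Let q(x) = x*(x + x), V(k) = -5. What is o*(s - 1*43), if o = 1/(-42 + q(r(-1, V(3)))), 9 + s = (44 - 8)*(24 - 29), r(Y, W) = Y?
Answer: 29/5 ≈ 5.8000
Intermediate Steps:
q(x) = 2*x² (q(x) = x*(2*x) = 2*x²)
s = -189 (s = -9 + (44 - 8)*(24 - 29) = -9 + 36*(-5) = -9 - 180 = -189)
o = -1/40 (o = 1/(-42 + 2*(-1)²) = 1/(-42 + 2*1) = 1/(-42 + 2) = 1/(-40) = -1/40 ≈ -0.025000)
o*(s - 1*43) = -(-189 - 1*43)/40 = -(-189 - 43)/40 = -1/40*(-232) = 29/5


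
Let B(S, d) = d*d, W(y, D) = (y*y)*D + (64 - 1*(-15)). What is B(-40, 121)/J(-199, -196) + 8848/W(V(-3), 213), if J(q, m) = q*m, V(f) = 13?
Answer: 218324027/351777076 ≈ 0.62063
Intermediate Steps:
W(y, D) = 79 + D*y² (W(y, D) = y²*D + (64 + 15) = D*y² + 79 = 79 + D*y²)
B(S, d) = d²
J(q, m) = m*q
B(-40, 121)/J(-199, -196) + 8848/W(V(-3), 213) = 121²/((-196*(-199))) + 8848/(79 + 213*13²) = 14641/39004 + 8848/(79 + 213*169) = 14641*(1/39004) + 8848/(79 + 35997) = 14641/39004 + 8848/36076 = 14641/39004 + 8848*(1/36076) = 14641/39004 + 2212/9019 = 218324027/351777076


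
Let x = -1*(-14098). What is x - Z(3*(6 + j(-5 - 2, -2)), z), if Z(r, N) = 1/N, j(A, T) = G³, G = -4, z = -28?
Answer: 394745/28 ≈ 14098.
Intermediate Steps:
j(A, T) = -64 (j(A, T) = (-4)³ = -64)
x = 14098
x - Z(3*(6 + j(-5 - 2, -2)), z) = 14098 - 1/(-28) = 14098 - 1*(-1/28) = 14098 + 1/28 = 394745/28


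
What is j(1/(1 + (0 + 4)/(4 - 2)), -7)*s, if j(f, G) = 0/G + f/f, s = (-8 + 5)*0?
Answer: 0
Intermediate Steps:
s = 0 (s = -3*0 = 0)
j(f, G) = 1 (j(f, G) = 0 + 1 = 1)
j(1/(1 + (0 + 4)/(4 - 2)), -7)*s = 1*0 = 0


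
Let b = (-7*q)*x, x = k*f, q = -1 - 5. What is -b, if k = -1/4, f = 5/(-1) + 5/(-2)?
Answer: -315/4 ≈ -78.750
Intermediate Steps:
f = -15/2 (f = 5*(-1) + 5*(-½) = -5 - 5/2 = -15/2 ≈ -7.5000)
q = -6
k = -¼ (k = -1*¼ = -¼ ≈ -0.25000)
x = 15/8 (x = -¼*(-15/2) = 15/8 ≈ 1.8750)
b = 315/4 (b = -7*(-6)*(15/8) = 42*(15/8) = 315/4 ≈ 78.750)
-b = -1*315/4 = -315/4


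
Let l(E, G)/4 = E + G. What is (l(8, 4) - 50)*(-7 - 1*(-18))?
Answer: -22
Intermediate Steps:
l(E, G) = 4*E + 4*G (l(E, G) = 4*(E + G) = 4*E + 4*G)
(l(8, 4) - 50)*(-7 - 1*(-18)) = ((4*8 + 4*4) - 50)*(-7 - 1*(-18)) = ((32 + 16) - 50)*(-7 + 18) = (48 - 50)*11 = -2*11 = -22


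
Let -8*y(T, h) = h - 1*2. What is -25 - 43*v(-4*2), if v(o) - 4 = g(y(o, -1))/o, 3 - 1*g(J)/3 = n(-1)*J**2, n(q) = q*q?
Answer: -77257/512 ≈ -150.89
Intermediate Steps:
n(q) = q**2
y(T, h) = 1/4 - h/8 (y(T, h) = -(h - 1*2)/8 = -(h - 2)/8 = -(-2 + h)/8 = 1/4 - h/8)
g(J) = 9 - 3*J**2 (g(J) = 9 - 3*(-1)**2*J**2 = 9 - 3*J**2)
v(o) = 4 + 549/(64*o) (v(o) = 4 + (9 - 3*(1/4 - 1/8*(-1))**2)/o = 4 + (9 - 3*(1/4 + 1/8)**2)/o = 4 + (9 - 3*(3/8)**2)/o = 4 + (9 - 3*9/64)/o = 4 + (9 - 27/64)/o = 4 + 549/(64*o))
-25 - 43*v(-4*2) = -25 - 43*(4 + 549/(64*((-4*2)))) = -25 - 43*(4 + (549/64)/(-8)) = -25 - 43*(4 + (549/64)*(-1/8)) = -25 - 43*(4 - 549/512) = -25 - 43*1499/512 = -25 - 64457/512 = -77257/512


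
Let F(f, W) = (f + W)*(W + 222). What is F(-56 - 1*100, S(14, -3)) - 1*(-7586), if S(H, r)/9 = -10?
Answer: -24886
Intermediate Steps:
S(H, r) = -90 (S(H, r) = 9*(-10) = -90)
F(f, W) = (222 + W)*(W + f) (F(f, W) = (W + f)*(222 + W) = (222 + W)*(W + f))
F(-56 - 1*100, S(14, -3)) - 1*(-7586) = ((-90)² + 222*(-90) + 222*(-56 - 1*100) - 90*(-56 - 1*100)) - 1*(-7586) = (8100 - 19980 + 222*(-56 - 100) - 90*(-56 - 100)) + 7586 = (8100 - 19980 + 222*(-156) - 90*(-156)) + 7586 = (8100 - 19980 - 34632 + 14040) + 7586 = -32472 + 7586 = -24886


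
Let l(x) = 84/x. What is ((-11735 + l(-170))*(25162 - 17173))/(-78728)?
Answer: 7969163313/6691880 ≈ 1190.9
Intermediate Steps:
((-11735 + l(-170))*(25162 - 17173))/(-78728) = ((-11735 + 84/(-170))*(25162 - 17173))/(-78728) = ((-11735 + 84*(-1/170))*7989)*(-1/78728) = ((-11735 - 42/85)*7989)*(-1/78728) = -997517/85*7989*(-1/78728) = -7969163313/85*(-1/78728) = 7969163313/6691880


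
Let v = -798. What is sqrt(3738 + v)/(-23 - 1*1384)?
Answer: -2*sqrt(15)/201 ≈ -0.038537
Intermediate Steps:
sqrt(3738 + v)/(-23 - 1*1384) = sqrt(3738 - 798)/(-23 - 1*1384) = sqrt(2940)/(-23 - 1384) = (14*sqrt(15))/(-1407) = (14*sqrt(15))*(-1/1407) = -2*sqrt(15)/201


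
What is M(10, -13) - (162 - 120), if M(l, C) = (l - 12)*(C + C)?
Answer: 10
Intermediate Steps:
M(l, C) = 2*C*(-12 + l) (M(l, C) = (-12 + l)*(2*C) = 2*C*(-12 + l))
M(10, -13) - (162 - 120) = 2*(-13)*(-12 + 10) - (162 - 120) = 2*(-13)*(-2) - 1*42 = 52 - 42 = 10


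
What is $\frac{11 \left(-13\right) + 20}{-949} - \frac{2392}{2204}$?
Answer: $- \frac{499729}{522899} \approx -0.95569$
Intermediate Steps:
$\frac{11 \left(-13\right) + 20}{-949} - \frac{2392}{2204} = \left(-143 + 20\right) \left(- \frac{1}{949}\right) - \frac{598}{551} = \left(-123\right) \left(- \frac{1}{949}\right) - \frac{598}{551} = \frac{123}{949} - \frac{598}{551} = - \frac{499729}{522899}$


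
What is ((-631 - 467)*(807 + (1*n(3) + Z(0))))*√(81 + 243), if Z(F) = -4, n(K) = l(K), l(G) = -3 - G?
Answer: -15751908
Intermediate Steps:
n(K) = -3 - K
((-631 - 467)*(807 + (1*n(3) + Z(0))))*√(81 + 243) = ((-631 - 467)*(807 + (1*(-3 - 1*3) - 4)))*√(81 + 243) = (-1098*(807 + (1*(-3 - 3) - 4)))*√324 = -1098*(807 + (1*(-6) - 4))*18 = -1098*(807 + (-6 - 4))*18 = -1098*(807 - 10)*18 = -1098*797*18 = -875106*18 = -15751908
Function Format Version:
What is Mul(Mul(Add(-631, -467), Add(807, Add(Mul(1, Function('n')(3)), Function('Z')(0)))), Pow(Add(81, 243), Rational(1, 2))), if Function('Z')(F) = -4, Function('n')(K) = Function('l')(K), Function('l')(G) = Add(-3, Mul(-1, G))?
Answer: -15751908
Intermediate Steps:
Function('n')(K) = Add(-3, Mul(-1, K))
Mul(Mul(Add(-631, -467), Add(807, Add(Mul(1, Function('n')(3)), Function('Z')(0)))), Pow(Add(81, 243), Rational(1, 2))) = Mul(Mul(Add(-631, -467), Add(807, Add(Mul(1, Add(-3, Mul(-1, 3))), -4))), Pow(Add(81, 243), Rational(1, 2))) = Mul(Mul(-1098, Add(807, Add(Mul(1, Add(-3, -3)), -4))), Pow(324, Rational(1, 2))) = Mul(Mul(-1098, Add(807, Add(Mul(1, -6), -4))), 18) = Mul(Mul(-1098, Add(807, Add(-6, -4))), 18) = Mul(Mul(-1098, Add(807, -10)), 18) = Mul(Mul(-1098, 797), 18) = Mul(-875106, 18) = -15751908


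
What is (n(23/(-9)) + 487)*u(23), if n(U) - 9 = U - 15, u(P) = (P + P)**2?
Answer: 9111496/9 ≈ 1.0124e+6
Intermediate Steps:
u(P) = 4*P**2 (u(P) = (2*P)**2 = 4*P**2)
n(U) = -6 + U (n(U) = 9 + (U - 15) = 9 + (-15 + U) = -6 + U)
(n(23/(-9)) + 487)*u(23) = ((-6 + 23/(-9)) + 487)*(4*23**2) = ((-6 + 23*(-1/9)) + 487)*(4*529) = ((-6 - 23/9) + 487)*2116 = (-77/9 + 487)*2116 = (4306/9)*2116 = 9111496/9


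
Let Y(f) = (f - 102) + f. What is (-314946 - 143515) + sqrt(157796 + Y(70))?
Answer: -458461 + sqrt(157834) ≈ -4.5806e+5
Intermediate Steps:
Y(f) = -102 + 2*f (Y(f) = (-102 + f) + f = -102 + 2*f)
(-314946 - 143515) + sqrt(157796 + Y(70)) = (-314946 - 143515) + sqrt(157796 + (-102 + 2*70)) = -458461 + sqrt(157796 + (-102 + 140)) = -458461 + sqrt(157796 + 38) = -458461 + sqrt(157834)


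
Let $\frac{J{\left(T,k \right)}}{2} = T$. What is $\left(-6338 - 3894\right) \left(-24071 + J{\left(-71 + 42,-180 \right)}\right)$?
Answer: $246887928$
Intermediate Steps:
$J{\left(T,k \right)} = 2 T$
$\left(-6338 - 3894\right) \left(-24071 + J{\left(-71 + 42,-180 \right)}\right) = \left(-6338 - 3894\right) \left(-24071 + 2 \left(-71 + 42\right)\right) = - 10232 \left(-24071 + 2 \left(-29\right)\right) = - 10232 \left(-24071 - 58\right) = \left(-10232\right) \left(-24129\right) = 246887928$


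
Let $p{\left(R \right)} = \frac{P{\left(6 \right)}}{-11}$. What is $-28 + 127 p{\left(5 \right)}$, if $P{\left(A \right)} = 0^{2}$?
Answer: $-28$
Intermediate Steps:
$P{\left(A \right)} = 0$
$p{\left(R \right)} = 0$ ($p{\left(R \right)} = \frac{0}{-11} = 0 \left(- \frac{1}{11}\right) = 0$)
$-28 + 127 p{\left(5 \right)} = -28 + 127 \cdot 0 = -28 + 0 = -28$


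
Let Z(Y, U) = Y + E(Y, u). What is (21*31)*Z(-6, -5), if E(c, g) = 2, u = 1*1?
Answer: -2604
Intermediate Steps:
u = 1
Z(Y, U) = 2 + Y (Z(Y, U) = Y + 2 = 2 + Y)
(21*31)*Z(-6, -5) = (21*31)*(2 - 6) = 651*(-4) = -2604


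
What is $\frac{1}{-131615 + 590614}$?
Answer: $\frac{1}{458999} \approx 2.1787 \cdot 10^{-6}$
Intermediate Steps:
$\frac{1}{-131615 + 590614} = \frac{1}{458999}$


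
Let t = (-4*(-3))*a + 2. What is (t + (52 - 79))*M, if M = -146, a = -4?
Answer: 10658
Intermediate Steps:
t = -46 (t = -4*(-3)*(-4) + 2 = 12*(-4) + 2 = -48 + 2 = -46)
(t + (52 - 79))*M = (-46 + (52 - 79))*(-146) = (-46 - 27)*(-146) = -73*(-146) = 10658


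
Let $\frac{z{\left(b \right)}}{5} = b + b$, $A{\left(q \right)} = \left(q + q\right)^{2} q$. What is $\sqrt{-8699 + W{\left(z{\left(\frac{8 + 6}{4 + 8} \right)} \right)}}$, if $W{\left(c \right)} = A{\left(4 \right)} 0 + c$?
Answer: $\frac{i \sqrt{78186}}{3} \approx 93.206 i$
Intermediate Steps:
$A{\left(q \right)} = 4 q^{3}$ ($A{\left(q \right)} = \left(2 q\right)^{2} q = 4 q^{2} q = 4 q^{3}$)
$z{\left(b \right)} = 10 b$ ($z{\left(b \right)} = 5 \left(b + b\right) = 5 \cdot 2 b = 10 b$)
$W{\left(c \right)} = c$ ($W{\left(c \right)} = 4 \cdot 4^{3} \cdot 0 + c = 4 \cdot 64 \cdot 0 + c = 256 \cdot 0 + c = 0 + c = c$)
$\sqrt{-8699 + W{\left(z{\left(\frac{8 + 6}{4 + 8} \right)} \right)}} = \sqrt{-8699 + 10 \frac{8 + 6}{4 + 8}} = \sqrt{-8699 + 10 \cdot \frac{14}{12}} = \sqrt{-8699 + 10 \cdot 14 \cdot \frac{1}{12}} = \sqrt{-8699 + 10 \cdot \frac{7}{6}} = \sqrt{-8699 + \frac{35}{3}} = \sqrt{- \frac{26062}{3}} = \frac{i \sqrt{78186}}{3}$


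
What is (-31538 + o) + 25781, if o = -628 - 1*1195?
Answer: -7580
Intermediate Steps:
o = -1823 (o = -628 - 1195 = -1823)
(-31538 + o) + 25781 = (-31538 - 1823) + 25781 = -33361 + 25781 = -7580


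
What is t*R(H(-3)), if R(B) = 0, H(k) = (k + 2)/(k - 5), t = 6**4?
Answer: 0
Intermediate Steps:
t = 1296
H(k) = (2 + k)/(-5 + k)
t*R(H(-3)) = 1296*0 = 0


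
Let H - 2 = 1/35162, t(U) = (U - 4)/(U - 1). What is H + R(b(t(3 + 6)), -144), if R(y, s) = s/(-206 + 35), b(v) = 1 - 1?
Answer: 1898767/668078 ≈ 2.8421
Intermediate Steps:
t(U) = (-4 + U)/(-1 + U)
b(v) = 0
R(y, s) = -s/171 (R(y, s) = s/(-171) = -s/171)
H = 70325/35162 (H = 2 + 1/35162 = 70325/35162 ≈ 2.0000)
H + R(b(t(3 + 6)), -144) = 70325/35162 - 1/171*(-144) = 70325/35162 + 16/19 = 1898767/668078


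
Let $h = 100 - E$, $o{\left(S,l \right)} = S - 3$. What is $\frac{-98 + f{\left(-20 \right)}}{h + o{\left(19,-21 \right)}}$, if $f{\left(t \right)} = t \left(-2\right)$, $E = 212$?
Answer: $\frac{29}{48} \approx 0.60417$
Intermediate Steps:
$o{\left(S,l \right)} = -3 + S$ ($o{\left(S,l \right)} = S - 3 = -3 + S$)
$h = -112$ ($h = 100 - 212 = -112$)
$f{\left(t \right)} = - 2 t$
$\frac{-98 + f{\left(-20 \right)}}{h + o{\left(19,-21 \right)}} = \frac{-98 - -40}{-112 + \left(-3 + 19\right)} = \frac{-98 + 40}{-112 + 16} = - \frac{58}{-96} = \left(-58\right) \left(- \frac{1}{96}\right) = \frac{29}{48}$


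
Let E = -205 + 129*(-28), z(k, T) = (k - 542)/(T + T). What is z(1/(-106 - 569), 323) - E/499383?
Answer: -20115040787/24195106350 ≈ -0.83137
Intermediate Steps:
z(k, T) = (-542 + k)/(2*T) (z(k, T) = (-542 + k)/((2*T)) = (-542 + k)*(1/(2*T)) = (-542 + k)/(2*T))
E = -3817 (E = -205 - 3612 = -3817)
z(1/(-106 - 569), 323) - E/499383 = (½)*(-542 + 1/(-106 - 569))/323 - (-3817)/499383 = (½)*(1/323)*(-542 + 1/(-675)) - (-3817)/499383 = (½)*(1/323)*(-542 - 1/675) - 1*(-3817/499383) = (½)*(1/323)*(-365851/675) + 3817/499383 = -365851/436050 + 3817/499383 = -20115040787/24195106350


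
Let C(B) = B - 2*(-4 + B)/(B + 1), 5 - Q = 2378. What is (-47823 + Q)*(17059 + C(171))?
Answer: -37185523074/43 ≈ -8.6478e+8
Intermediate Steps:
Q = -2373 (Q = 5 - 1*2378 = 5 - 2378 = -2373)
C(B) = B - 2*(-4 + B)/(1 + B)
(-47823 + Q)*(17059 + C(171)) = (-47823 - 2373)*(17059 + (8 + 171**2 - 1*171)/(1 + 171)) = -50196*(17059 + (8 + 29241 - 171)/172) = -50196*(17059 + (1/172)*29078) = -50196*(17059 + 14539/86) = -50196*1481613/86 = -37185523074/43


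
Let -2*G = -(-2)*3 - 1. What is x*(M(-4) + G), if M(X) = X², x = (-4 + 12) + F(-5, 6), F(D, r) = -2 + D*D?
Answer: 837/2 ≈ 418.50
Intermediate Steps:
F(D, r) = -2 + D²
x = 31 (x = (-4 + 12) + (-2 + (-5)²) = 8 + (-2 + 25) = 8 + 23 = 31)
G = -5/2 (G = -(-(-2)*3 - 1)/2 = -(-2*(-3) - 1)/2 = -(6 - 1)/2 = -½*5 = -5/2 ≈ -2.5000)
x*(M(-4) + G) = 31*((-4)² - 5/2) = 31*(16 - 5/2) = 31*(27/2) = 837/2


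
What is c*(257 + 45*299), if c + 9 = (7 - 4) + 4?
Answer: -27424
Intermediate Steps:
c = -2 (c = -9 + ((7 - 4) + 4) = -9 + (3 + 4) = -9 + 7 = -2)
c*(257 + 45*299) = -2*(257 + 45*299) = -2*(257 + 13455) = -2*13712 = -27424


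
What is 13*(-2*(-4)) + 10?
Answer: 114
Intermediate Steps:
13*(-2*(-4)) + 10 = 13*8 + 10 = 104 + 10 = 114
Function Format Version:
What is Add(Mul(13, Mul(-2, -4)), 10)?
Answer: 114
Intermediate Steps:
Add(Mul(13, Mul(-2, -4)), 10) = Add(Mul(13, 8), 10) = Add(104, 10) = 114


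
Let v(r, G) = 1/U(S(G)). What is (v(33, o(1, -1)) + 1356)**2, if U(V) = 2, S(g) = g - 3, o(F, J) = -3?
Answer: 7360369/4 ≈ 1.8401e+6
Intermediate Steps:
S(g) = -3 + g
v(r, G) = 1/2
(v(33, o(1, -1)) + 1356)**2 = (1/2 + 1356)**2 = (2713/2)**2 = 7360369/4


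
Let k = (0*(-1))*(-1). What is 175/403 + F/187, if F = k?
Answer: 175/403 ≈ 0.43424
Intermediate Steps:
k = 0 (k = 0*(-1) = 0)
F = 0
175/403 + F/187 = 175/403 + 0/187 = 175*(1/403) + 0*(1/187) = 175/403 + 0 = 175/403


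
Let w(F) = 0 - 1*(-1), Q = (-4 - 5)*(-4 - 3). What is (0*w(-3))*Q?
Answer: 0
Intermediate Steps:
Q = 63 (Q = -9*(-7) = 63)
w(F) = 1 (w(F) = 0 + 1 = 1)
(0*w(-3))*Q = (0*1)*63 = 0*63 = 0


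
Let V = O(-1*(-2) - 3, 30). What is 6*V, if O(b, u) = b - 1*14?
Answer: -90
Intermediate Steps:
O(b, u) = -14 + b (O(b, u) = b - 14 = -14 + b)
V = -15 (V = -14 + (-1*(-2) - 3) = -14 + (2 - 3) = -14 - 1 = -15)
6*V = 6*(-15) = -90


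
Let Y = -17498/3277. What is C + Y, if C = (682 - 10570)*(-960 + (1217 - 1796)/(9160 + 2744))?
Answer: 3857443523737/406348 ≈ 9.4930e+6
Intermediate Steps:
Y = -17498/3277 (Y = -17498*1/3277 = -17498/3277 ≈ -5.3396)
C = 1177127157/124 (C = -9888*(-960 - 579/11904) = -9888*(-960 - 579*1/11904) = -9888*(-960 - 193/3968) = -9888*(-3809473/3968) = 1177127157/124 ≈ 9.4930e+6)
C + Y = 1177127157/124 - 17498/3277 = 3857443523737/406348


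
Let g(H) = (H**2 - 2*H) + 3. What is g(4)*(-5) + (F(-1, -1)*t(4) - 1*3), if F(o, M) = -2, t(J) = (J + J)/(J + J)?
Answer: -60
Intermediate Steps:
g(H) = 3 + H**2 - 2*H
t(J) = 1 (t(J) = (2*J)/((2*J)) = (2*J)*(1/(2*J)) = 1)
g(4)*(-5) + (F(-1, -1)*t(4) - 1*3) = (3 + 4**2 - 2*4)*(-5) + (-2*1 - 1*3) = (3 + 16 - 8)*(-5) + (-2 - 3) = 11*(-5) - 5 = -55 - 5 = -60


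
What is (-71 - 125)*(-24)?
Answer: 4704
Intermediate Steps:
(-71 - 125)*(-24) = -196*(-24) = 4704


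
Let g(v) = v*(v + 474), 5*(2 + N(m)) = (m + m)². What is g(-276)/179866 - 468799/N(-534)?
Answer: -241968639271/102578838862 ≈ -2.3589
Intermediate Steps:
N(m) = -2 + 4*m²/5 (N(m) = -2 + (m + m)²/5 = -2 + (2*m)²/5 = -2 + (4*m²)/5 = -2 + 4*m²/5)
g(v) = v*(474 + v)
g(-276)/179866 - 468799/N(-534) = -276*(474 - 276)/179866 - 468799/(-2 + (⅘)*(-534)²) = -276*198*(1/179866) - 468799/(-2 + (⅘)*285156) = -54648*1/179866 - 468799/(-2 + 1140624/5) = -27324/89933 - 468799/1140614/5 = -27324/89933 - 468799*5/1140614 = -27324/89933 - 2343995/1140614 = -241968639271/102578838862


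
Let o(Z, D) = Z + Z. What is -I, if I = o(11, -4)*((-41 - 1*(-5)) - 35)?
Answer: 1562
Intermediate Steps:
o(Z, D) = 2*Z
I = -1562 (I = (2*11)*((-41 - 1*(-5)) - 35) = 22*((-41 + 5) - 35) = 22*(-36 - 35) = 22*(-71) = -1562)
-I = -1*(-1562) = 1562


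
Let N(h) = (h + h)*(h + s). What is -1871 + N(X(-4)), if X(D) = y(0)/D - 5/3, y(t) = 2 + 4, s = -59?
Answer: -26591/18 ≈ -1477.3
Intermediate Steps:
y(t) = 6
X(D) = -5/3 + 6/D (X(D) = 6/D - 5/3 = -5/3 + 6/D)
N(h) = 2*h*(-59 + h) (N(h) = (h + h)*(h - 59) = (2*h)*(-59 + h) = 2*h*(-59 + h))
-1871 + N(X(-4)) = -1871 + 2*(-5/3 + 6/(-4))*(-59 + (-5/3 + 6/(-4))) = -1871 + 2*(-5/3 + 6*(-1/4))*(-59 + (-5/3 + 6*(-1/4))) = -1871 + 2*(-5/3 - 3/2)*(-59 + (-5/3 - 3/2)) = -1871 + 2*(-19/6)*(-59 - 19/6) = -1871 + 2*(-19/6)*(-373/6) = -1871 + 7087/18 = -26591/18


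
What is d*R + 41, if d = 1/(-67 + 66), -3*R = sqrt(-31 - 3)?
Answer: 41 + I*sqrt(34)/3 ≈ 41.0 + 1.9437*I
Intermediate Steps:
R = -I*sqrt(34)/3 (R = -sqrt(-31 - 3)/3 = -I*sqrt(34)/3 ≈ -1.9437*I)
d = -1 (d = 1/(-1) = -1)
d*R + 41 = -(-1)*I*sqrt(34)/3 + 41 = I*sqrt(34)/3 + 41 = 41 + I*sqrt(34)/3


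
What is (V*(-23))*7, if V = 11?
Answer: -1771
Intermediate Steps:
(V*(-23))*7 = (11*(-23))*7 = -253*7 = -1771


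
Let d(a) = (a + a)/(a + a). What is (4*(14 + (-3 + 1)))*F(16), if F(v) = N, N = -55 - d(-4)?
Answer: -2688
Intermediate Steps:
d(a) = 1 (d(a) = (2*a)/((2*a)) = (2*a)*(1/(2*a)) = 1)
N = -56 (N = -55 - 1*1 = -55 - 1 = -56)
F(v) = -56
(4*(14 + (-3 + 1)))*F(16) = (4*(14 + (-3 + 1)))*(-56) = (4*(14 - 2))*(-56) = (4*12)*(-56) = 48*(-56) = -2688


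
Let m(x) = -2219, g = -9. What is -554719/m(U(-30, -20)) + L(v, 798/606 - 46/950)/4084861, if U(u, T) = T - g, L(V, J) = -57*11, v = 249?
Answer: 205995328886/824027869 ≈ 249.99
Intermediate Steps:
L(V, J) = -627
U(u, T) = 9 + T (U(u, T) = T - 1*(-9) = T + 9 = 9 + T)
-554719/m(U(-30, -20)) + L(v, 798/606 - 46/950)/4084861 = -554719/(-2219) - 627/4084861 = -554719*(-1/2219) - 627*1/4084861 = 554719/2219 - 57/371351 = 205995328886/824027869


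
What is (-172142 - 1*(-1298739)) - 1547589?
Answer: -420992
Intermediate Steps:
(-172142 - 1*(-1298739)) - 1547589 = (-172142 + 1298739) - 1547589 = 1126597 - 1547589 = -420992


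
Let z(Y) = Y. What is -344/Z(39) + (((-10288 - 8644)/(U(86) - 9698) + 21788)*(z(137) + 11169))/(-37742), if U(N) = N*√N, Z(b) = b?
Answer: -112342456722886018/17187663264603 - 2300985814*√86/440709314477 ≈ -6536.3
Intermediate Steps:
U(N) = N^(3/2)
-344/Z(39) + (((-10288 - 8644)/(U(86) - 9698) + 21788)*(z(137) + 11169))/(-37742) = -344/39 + (((-10288 - 8644)/(86^(3/2) - 9698) + 21788)*(137 + 11169))/(-37742) = -344*1/39 + ((-18932/(86*√86 - 9698) + 21788)*11306)*(-1/37742) = -344/39 + ((-18932/(-9698 + 86*√86) + 21788)*11306)*(-1/37742) = -344/39 + ((21788 - 18932/(-9698 + 86*√86))*11306)*(-1/37742) = -344/39 + (246335128 - 214045192/(-9698 + 86*√86))*(-1/37742) = -344/39 + (-123167564/18871 + 107022596/(18871*(-9698 + 86*√86))) = -4810026620/735969 + 107022596/(18871*(-9698 + 86*√86))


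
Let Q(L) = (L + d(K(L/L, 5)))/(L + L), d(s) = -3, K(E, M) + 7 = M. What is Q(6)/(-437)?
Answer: -1/1748 ≈ -0.00057208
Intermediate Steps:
K(E, M) = -7 + M
Q(L) = (-3 + L)/(2*L) (Q(L) = (L - 3)/(L + L) = (-3 + L)/((2*L)) = (-3 + L)*(1/(2*L)) = (-3 + L)/(2*L))
Q(6)/(-437) = ((½)*(-3 + 6)/6)/(-437) = ((½)*(⅙)*3)*(-1/437) = (¼)*(-1/437) = -1/1748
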